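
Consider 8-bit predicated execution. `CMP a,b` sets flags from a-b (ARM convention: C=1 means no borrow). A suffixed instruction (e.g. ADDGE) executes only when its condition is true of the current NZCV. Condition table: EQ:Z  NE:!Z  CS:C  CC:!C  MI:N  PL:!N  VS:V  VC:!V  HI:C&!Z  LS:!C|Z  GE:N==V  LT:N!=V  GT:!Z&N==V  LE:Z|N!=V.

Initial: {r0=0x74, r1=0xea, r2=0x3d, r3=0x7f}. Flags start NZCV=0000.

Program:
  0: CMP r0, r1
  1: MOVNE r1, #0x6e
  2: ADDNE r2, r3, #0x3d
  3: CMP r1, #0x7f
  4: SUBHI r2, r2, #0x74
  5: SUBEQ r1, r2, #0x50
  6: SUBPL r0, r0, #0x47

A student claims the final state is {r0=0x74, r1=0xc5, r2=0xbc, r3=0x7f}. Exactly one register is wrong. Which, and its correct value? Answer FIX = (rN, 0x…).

[0] flags=1001 → (cmp)
[1] flags=1001 NE?T → r1=0x6e
[2] flags=1001 NE?T → r2=0xbc
[3] flags=1000 → (cmp)
[4] flags=1000 HI?F → skip
[5] flags=1000 EQ?F → skip
[6] flags=1000 PL?F → skip

FIX = (r1, 0x6e)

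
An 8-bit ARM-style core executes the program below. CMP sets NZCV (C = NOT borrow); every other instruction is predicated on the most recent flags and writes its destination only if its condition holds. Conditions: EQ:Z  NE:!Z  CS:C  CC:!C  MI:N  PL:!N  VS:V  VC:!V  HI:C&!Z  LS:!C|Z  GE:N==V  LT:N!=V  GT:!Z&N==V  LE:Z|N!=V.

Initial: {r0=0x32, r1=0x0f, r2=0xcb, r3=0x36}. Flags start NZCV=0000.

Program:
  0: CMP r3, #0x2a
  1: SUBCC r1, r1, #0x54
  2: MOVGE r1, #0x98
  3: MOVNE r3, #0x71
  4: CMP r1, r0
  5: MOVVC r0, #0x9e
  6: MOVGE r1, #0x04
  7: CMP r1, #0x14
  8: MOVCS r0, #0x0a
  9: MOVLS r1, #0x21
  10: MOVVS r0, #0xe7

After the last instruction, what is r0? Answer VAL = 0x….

[0] flags=0010 → (cmp)
[1] flags=0010 CC?F → skip
[2] flags=0010 GE?T → r1=0x98
[3] flags=0010 NE?T → r3=0x71
[4] flags=0011 → (cmp)
[5] flags=0011 VC?F → skip
[6] flags=0011 GE?F → skip
[7] flags=1010 → (cmp)
[8] flags=1010 CS?T → r0=0x0a
[9] flags=1010 LS?F → skip
[10] flags=1010 VS?F → skip

VAL = 0x0a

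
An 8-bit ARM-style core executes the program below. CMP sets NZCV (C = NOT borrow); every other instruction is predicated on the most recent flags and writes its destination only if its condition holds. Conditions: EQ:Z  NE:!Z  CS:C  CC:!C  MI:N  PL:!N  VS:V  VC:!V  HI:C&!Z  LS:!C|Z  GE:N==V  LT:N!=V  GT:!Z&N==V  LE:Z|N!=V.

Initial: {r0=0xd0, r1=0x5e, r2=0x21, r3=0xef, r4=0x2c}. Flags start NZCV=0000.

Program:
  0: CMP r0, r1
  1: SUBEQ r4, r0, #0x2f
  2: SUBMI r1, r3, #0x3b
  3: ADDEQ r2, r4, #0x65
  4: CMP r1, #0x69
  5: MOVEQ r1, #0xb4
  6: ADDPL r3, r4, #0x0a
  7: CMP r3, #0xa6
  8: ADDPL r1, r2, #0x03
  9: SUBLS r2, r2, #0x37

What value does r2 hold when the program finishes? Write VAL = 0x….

VAL = 0x21

0: ✓ CMP  NZCV=0011
1: · SUBEQ
2: · SUBMI
3: · ADDEQ
4: ✓ CMP  NZCV=1000
5: · MOVEQ
6: · ADDPL
7: ✓ CMP  NZCV=0010
8: ✓ ADDPL  r1←0x24
9: · SUBLS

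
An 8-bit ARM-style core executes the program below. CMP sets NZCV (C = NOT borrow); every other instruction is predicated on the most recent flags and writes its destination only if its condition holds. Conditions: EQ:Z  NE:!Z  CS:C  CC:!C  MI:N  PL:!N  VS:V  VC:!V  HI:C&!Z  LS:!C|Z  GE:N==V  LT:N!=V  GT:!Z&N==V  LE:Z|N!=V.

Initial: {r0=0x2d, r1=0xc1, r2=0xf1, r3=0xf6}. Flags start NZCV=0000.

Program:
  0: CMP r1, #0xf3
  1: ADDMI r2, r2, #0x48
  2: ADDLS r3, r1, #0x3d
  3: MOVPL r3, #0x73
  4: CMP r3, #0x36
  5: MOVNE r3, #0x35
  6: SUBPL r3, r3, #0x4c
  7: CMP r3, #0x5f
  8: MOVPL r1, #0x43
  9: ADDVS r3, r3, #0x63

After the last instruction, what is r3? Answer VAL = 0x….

VAL = 0x35

[0] flags=1000 → (cmp)
[1] flags=1000 MI?T → r2=0x39
[2] flags=1000 LS?T → r3=0xfe
[3] flags=1000 PL?F → skip
[4] flags=1010 → (cmp)
[5] flags=1010 NE?T → r3=0x35
[6] flags=1010 PL?F → skip
[7] flags=1000 → (cmp)
[8] flags=1000 PL?F → skip
[9] flags=1000 VS?F → skip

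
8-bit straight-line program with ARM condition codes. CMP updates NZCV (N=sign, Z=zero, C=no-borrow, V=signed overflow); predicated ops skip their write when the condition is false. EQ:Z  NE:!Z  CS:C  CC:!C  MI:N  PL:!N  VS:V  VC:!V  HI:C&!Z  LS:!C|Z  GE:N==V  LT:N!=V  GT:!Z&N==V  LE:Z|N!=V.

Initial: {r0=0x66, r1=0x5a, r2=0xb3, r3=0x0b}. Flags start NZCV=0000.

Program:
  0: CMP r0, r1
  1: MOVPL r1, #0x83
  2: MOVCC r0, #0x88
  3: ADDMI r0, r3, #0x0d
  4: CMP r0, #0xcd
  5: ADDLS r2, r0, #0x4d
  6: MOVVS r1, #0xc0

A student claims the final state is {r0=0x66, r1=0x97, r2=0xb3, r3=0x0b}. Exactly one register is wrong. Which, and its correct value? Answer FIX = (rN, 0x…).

FIX = (r1, 0xc0)

0: ✓ CMP  NZCV=0010
1: ✓ MOVPL  r1←0x83
2: · MOVCC
3: · ADDMI
4: ✓ CMP  NZCV=1001
5: ✓ ADDLS  r2←0xb3
6: ✓ MOVVS  r1←0xc0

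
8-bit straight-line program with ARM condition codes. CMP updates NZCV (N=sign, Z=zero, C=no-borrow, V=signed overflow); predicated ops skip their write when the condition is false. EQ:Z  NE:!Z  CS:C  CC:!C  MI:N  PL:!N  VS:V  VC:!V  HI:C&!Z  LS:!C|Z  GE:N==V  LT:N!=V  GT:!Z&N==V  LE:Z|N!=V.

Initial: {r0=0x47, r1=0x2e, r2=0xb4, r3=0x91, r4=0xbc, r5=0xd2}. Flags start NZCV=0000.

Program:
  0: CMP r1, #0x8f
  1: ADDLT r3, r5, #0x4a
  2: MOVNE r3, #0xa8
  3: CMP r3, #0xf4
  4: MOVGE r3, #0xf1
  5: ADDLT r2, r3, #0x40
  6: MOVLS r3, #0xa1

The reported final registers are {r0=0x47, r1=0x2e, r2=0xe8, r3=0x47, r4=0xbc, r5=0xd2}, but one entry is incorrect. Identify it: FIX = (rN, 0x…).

[0] flags=1001 → (cmp)
[1] flags=1001 LT?F → skip
[2] flags=1001 NE?T → r3=0xa8
[3] flags=1000 → (cmp)
[4] flags=1000 GE?F → skip
[5] flags=1000 LT?T → r2=0xe8
[6] flags=1000 LS?T → r3=0xa1

FIX = (r3, 0xa1)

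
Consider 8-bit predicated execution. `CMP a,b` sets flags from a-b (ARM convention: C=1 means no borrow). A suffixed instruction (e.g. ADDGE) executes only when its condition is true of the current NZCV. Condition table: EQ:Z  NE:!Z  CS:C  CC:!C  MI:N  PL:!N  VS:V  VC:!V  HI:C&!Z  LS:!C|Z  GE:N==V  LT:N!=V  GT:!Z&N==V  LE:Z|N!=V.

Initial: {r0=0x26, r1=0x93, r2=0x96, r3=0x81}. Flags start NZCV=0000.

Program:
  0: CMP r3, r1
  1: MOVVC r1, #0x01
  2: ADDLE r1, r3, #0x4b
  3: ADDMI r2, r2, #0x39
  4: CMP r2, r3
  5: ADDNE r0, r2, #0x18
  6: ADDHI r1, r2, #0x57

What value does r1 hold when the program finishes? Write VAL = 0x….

VAL = 0x26

[0] flags=1000 → (cmp)
[1] flags=1000 VC?T → r1=0x01
[2] flags=1000 LE?T → r1=0xcc
[3] flags=1000 MI?T → r2=0xcf
[4] flags=0010 → (cmp)
[5] flags=0010 NE?T → r0=0xe7
[6] flags=0010 HI?T → r1=0x26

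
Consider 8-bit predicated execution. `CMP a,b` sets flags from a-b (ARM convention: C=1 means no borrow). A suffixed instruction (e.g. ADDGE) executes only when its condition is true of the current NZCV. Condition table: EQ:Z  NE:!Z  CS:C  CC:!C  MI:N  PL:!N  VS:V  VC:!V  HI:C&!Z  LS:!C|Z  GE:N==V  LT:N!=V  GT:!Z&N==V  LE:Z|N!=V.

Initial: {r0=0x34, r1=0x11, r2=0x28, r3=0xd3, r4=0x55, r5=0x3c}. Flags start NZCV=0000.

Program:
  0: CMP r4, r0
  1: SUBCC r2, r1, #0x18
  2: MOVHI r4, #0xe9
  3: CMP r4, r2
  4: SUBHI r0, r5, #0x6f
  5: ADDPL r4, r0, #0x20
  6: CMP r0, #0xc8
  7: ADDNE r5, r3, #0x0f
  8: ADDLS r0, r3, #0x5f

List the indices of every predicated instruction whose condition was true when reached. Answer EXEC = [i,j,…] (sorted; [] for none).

[0] flags=0010 → (cmp)
[1] flags=0010 CC?F → skip
[2] flags=0010 HI?T → r4=0xe9
[3] flags=1010 → (cmp)
[4] flags=1010 HI?T → r0=0xcd
[5] flags=1010 PL?F → skip
[6] flags=0010 → (cmp)
[7] flags=0010 NE?T → r5=0xe2
[8] flags=0010 LS?F → skip

EXEC = [2,4,7]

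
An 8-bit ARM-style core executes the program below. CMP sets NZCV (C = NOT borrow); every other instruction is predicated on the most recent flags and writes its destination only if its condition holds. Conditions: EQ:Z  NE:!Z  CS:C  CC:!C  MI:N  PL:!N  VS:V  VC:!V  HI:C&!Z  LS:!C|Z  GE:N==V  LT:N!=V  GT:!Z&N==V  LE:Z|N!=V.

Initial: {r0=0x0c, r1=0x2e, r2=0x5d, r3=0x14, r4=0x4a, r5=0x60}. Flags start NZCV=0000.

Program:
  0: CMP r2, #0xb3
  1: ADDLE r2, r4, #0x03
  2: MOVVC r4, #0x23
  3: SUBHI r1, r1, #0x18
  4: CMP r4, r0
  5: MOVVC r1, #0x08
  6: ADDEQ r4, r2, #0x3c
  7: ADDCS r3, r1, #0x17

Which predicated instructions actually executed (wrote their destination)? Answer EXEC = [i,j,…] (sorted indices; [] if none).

[0] flags=1001 → (cmp)
[1] flags=1001 LE?F → skip
[2] flags=1001 VC?F → skip
[3] flags=1001 HI?F → skip
[4] flags=0010 → (cmp)
[5] flags=0010 VC?T → r1=0x08
[6] flags=0010 EQ?F → skip
[7] flags=0010 CS?T → r3=0x1f

EXEC = [5,7]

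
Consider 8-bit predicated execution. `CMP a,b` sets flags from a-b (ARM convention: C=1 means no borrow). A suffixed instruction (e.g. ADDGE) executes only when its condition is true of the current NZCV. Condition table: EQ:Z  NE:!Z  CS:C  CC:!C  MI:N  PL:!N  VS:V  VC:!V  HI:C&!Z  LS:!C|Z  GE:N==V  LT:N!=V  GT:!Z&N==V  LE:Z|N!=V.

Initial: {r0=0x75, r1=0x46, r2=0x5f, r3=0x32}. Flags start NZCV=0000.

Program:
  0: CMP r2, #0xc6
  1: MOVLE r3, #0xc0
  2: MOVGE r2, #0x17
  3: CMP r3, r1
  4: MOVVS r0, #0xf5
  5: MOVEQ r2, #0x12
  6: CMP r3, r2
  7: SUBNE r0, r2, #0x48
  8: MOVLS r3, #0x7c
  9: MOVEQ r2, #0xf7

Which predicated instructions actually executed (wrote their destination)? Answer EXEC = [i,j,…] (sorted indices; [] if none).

0: ✓ CMP  NZCV=1001
1: · MOVLE
2: ✓ MOVGE  r2←0x17
3: ✓ CMP  NZCV=1000
4: · MOVVS
5: · MOVEQ
6: ✓ CMP  NZCV=0010
7: ✓ SUBNE  r0←0xcf
8: · MOVLS
9: · MOVEQ

EXEC = [2,7]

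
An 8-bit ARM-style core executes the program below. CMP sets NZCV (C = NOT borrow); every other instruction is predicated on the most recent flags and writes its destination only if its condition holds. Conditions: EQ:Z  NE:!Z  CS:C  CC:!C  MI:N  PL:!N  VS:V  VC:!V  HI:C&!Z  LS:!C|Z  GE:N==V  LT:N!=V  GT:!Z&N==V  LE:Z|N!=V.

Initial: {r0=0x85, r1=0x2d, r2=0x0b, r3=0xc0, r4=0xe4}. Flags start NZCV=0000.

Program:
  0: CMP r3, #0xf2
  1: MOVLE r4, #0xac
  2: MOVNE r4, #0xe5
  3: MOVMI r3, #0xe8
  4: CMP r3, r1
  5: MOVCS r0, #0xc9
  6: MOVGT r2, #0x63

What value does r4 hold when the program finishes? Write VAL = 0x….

0: ✓ CMP  NZCV=1000
1: ✓ MOVLE  r4←0xac
2: ✓ MOVNE  r4←0xe5
3: ✓ MOVMI  r3←0xe8
4: ✓ CMP  NZCV=1010
5: ✓ MOVCS  r0←0xc9
6: · MOVGT

VAL = 0xe5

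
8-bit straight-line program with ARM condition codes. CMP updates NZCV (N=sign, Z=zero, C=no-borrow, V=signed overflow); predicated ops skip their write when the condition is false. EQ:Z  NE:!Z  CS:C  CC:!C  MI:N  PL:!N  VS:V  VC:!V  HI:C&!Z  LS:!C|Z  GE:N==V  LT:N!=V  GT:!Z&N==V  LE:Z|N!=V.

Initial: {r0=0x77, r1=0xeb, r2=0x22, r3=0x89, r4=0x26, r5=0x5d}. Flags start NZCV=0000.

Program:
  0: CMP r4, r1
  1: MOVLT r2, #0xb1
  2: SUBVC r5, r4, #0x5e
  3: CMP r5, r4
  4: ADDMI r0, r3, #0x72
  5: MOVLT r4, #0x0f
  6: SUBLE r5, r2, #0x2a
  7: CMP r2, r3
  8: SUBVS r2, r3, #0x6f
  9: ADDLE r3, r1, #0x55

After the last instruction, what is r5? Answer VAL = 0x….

VAL = 0xf8

0: ✓ CMP  NZCV=0000
1: · MOVLT
2: ✓ SUBVC  r5←0xc8
3: ✓ CMP  NZCV=1010
4: ✓ ADDMI  r0←0xfb
5: ✓ MOVLT  r4←0x0f
6: ✓ SUBLE  r5←0xf8
7: ✓ CMP  NZCV=1001
8: ✓ SUBVS  r2←0x1a
9: · ADDLE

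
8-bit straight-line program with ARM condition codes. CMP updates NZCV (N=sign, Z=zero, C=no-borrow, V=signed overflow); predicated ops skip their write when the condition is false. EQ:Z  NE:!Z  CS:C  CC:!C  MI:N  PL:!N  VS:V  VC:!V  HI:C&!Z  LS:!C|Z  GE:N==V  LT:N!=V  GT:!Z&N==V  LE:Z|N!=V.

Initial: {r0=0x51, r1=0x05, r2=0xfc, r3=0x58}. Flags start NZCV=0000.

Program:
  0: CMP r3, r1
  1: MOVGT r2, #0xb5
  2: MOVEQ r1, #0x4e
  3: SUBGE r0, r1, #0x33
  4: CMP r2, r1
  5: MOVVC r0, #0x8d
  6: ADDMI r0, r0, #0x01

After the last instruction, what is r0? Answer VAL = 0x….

VAL = 0x8e

[0] flags=0010 → (cmp)
[1] flags=0010 GT?T → r2=0xb5
[2] flags=0010 EQ?F → skip
[3] flags=0010 GE?T → r0=0xd2
[4] flags=1010 → (cmp)
[5] flags=1010 VC?T → r0=0x8d
[6] flags=1010 MI?T → r0=0x8e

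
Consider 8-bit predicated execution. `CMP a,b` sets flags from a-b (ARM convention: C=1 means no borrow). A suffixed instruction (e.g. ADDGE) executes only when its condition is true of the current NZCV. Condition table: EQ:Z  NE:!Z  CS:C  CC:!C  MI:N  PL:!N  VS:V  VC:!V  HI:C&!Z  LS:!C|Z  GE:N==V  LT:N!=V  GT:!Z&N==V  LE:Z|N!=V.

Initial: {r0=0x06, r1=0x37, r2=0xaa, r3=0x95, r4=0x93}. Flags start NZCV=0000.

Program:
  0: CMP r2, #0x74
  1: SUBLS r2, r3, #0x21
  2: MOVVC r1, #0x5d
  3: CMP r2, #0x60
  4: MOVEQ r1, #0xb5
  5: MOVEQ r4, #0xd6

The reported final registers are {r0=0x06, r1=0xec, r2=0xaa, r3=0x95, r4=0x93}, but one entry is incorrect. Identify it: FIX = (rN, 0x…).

FIX = (r1, 0x37)

0: ✓ CMP  NZCV=0011
1: · SUBLS
2: · MOVVC
3: ✓ CMP  NZCV=0011
4: · MOVEQ
5: · MOVEQ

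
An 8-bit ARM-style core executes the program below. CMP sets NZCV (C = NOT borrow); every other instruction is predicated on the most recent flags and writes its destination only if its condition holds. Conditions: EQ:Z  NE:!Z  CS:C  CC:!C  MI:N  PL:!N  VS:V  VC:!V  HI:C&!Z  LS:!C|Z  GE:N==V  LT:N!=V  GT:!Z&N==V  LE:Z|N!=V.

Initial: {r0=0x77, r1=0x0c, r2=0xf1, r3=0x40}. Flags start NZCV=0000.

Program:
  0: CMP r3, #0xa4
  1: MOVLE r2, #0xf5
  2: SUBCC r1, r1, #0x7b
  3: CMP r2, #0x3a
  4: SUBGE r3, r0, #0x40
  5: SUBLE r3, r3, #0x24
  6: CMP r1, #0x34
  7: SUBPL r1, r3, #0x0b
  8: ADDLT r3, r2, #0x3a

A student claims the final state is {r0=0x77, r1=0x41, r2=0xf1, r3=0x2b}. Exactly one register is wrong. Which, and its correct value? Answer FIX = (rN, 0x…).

[0] flags=1001 → (cmp)
[1] flags=1001 LE?F → skip
[2] flags=1001 CC?T → r1=0x91
[3] flags=1010 → (cmp)
[4] flags=1010 GE?F → skip
[5] flags=1010 LE?T → r3=0x1c
[6] flags=0011 → (cmp)
[7] flags=0011 PL?T → r1=0x11
[8] flags=0011 LT?T → r3=0x2b

FIX = (r1, 0x11)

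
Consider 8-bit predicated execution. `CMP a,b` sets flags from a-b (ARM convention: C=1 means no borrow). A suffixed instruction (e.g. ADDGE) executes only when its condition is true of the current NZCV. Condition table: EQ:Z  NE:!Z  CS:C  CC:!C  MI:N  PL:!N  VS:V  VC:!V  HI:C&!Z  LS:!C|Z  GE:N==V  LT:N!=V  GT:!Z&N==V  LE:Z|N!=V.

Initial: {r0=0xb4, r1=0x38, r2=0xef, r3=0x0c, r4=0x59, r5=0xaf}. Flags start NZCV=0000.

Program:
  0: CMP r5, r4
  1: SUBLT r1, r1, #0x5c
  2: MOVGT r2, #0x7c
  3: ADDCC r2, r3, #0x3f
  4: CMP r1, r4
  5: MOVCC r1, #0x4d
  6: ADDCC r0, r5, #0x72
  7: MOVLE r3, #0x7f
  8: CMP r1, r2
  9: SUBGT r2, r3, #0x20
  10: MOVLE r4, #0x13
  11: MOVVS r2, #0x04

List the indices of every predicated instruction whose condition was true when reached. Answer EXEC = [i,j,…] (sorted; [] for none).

[0] flags=0011 → (cmp)
[1] flags=0011 LT?T → r1=0xdc
[2] flags=0011 GT?F → skip
[3] flags=0011 CC?F → skip
[4] flags=1010 → (cmp)
[5] flags=1010 CC?F → skip
[6] flags=1010 CC?F → skip
[7] flags=1010 LE?T → r3=0x7f
[8] flags=1000 → (cmp)
[9] flags=1000 GT?F → skip
[10] flags=1000 LE?T → r4=0x13
[11] flags=1000 VS?F → skip

EXEC = [1,7,10]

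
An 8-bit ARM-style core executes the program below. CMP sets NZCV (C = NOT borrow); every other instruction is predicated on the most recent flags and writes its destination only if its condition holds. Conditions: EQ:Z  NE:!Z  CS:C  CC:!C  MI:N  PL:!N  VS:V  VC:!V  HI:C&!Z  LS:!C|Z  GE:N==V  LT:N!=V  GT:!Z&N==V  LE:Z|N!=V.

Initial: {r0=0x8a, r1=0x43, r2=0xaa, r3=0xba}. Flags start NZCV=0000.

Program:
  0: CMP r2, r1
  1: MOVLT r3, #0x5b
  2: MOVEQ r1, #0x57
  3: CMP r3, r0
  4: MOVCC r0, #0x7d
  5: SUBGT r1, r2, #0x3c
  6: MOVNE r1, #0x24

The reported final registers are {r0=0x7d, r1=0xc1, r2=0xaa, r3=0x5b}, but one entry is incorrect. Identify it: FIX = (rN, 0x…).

0: ✓ CMP  NZCV=0011
1: ✓ MOVLT  r3←0x5b
2: · MOVEQ
3: ✓ CMP  NZCV=1001
4: ✓ MOVCC  r0←0x7d
5: ✓ SUBGT  r1←0x6e
6: ✓ MOVNE  r1←0x24

FIX = (r1, 0x24)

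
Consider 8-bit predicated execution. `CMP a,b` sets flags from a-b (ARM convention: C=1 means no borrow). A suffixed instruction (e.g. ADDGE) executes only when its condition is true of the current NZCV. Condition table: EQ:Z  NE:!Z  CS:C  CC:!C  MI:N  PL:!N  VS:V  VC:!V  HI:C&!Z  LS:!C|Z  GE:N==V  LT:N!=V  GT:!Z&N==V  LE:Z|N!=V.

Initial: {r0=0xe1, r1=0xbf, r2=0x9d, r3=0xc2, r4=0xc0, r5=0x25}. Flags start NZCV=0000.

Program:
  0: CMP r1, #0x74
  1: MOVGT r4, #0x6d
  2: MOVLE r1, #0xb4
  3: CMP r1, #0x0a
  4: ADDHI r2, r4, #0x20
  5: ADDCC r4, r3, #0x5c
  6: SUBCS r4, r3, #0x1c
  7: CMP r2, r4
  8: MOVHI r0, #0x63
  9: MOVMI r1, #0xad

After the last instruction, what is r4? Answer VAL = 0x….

0: ✓ CMP  NZCV=0011
1: · MOVGT
2: ✓ MOVLE  r1←0xb4
3: ✓ CMP  NZCV=1010
4: ✓ ADDHI  r2←0xe0
5: · ADDCC
6: ✓ SUBCS  r4←0xa6
7: ✓ CMP  NZCV=0010
8: ✓ MOVHI  r0←0x63
9: · MOVMI

VAL = 0xa6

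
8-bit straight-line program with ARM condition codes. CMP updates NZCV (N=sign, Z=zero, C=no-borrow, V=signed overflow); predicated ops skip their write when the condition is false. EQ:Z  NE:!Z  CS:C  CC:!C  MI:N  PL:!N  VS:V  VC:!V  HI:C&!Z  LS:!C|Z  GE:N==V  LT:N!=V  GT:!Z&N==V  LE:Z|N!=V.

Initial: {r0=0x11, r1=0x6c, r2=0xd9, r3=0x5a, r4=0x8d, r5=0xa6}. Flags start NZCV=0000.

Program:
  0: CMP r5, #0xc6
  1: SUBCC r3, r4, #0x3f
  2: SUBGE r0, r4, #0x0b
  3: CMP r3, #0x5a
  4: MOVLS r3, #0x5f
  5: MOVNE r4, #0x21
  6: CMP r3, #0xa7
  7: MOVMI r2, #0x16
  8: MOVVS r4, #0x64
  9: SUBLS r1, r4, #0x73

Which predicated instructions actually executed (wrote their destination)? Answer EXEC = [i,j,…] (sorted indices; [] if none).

EXEC = [1,4,5,7,8,9]

0: ✓ CMP  NZCV=1000
1: ✓ SUBCC  r3←0x4e
2: · SUBGE
3: ✓ CMP  NZCV=1000
4: ✓ MOVLS  r3←0x5f
5: ✓ MOVNE  r4←0x21
6: ✓ CMP  NZCV=1001
7: ✓ MOVMI  r2←0x16
8: ✓ MOVVS  r4←0x64
9: ✓ SUBLS  r1←0xf1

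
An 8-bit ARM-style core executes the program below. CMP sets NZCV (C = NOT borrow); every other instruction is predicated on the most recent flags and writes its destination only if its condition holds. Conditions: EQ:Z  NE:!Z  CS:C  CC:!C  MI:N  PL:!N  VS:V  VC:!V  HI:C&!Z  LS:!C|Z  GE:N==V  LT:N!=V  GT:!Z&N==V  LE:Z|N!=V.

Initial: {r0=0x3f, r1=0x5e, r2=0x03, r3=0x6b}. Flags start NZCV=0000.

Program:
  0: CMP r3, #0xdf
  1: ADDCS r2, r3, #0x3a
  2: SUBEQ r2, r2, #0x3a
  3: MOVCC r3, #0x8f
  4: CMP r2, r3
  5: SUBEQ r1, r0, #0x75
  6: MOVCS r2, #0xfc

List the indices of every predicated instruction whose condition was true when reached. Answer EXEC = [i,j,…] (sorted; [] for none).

EXEC = [3]

0: ✓ CMP  NZCV=1001
1: · ADDCS
2: · SUBEQ
3: ✓ MOVCC  r3←0x8f
4: ✓ CMP  NZCV=0000
5: · SUBEQ
6: · MOVCS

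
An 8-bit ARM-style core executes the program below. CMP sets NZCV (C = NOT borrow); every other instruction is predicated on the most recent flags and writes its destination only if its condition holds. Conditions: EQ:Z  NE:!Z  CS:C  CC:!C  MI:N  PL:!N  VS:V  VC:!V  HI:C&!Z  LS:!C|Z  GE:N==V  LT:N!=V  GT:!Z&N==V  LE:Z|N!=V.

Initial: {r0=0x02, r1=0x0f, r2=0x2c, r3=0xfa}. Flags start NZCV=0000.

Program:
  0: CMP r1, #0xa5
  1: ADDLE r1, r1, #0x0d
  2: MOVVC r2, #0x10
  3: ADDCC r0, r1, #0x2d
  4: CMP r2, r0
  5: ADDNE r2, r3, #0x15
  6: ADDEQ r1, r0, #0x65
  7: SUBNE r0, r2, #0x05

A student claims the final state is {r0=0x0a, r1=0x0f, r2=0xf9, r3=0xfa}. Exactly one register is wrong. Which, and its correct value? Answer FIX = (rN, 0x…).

FIX = (r2, 0x0f)

0: ✓ CMP  NZCV=0000
1: · ADDLE
2: ✓ MOVVC  r2←0x10
3: ✓ ADDCC  r0←0x3c
4: ✓ CMP  NZCV=1000
5: ✓ ADDNE  r2←0x0f
6: · ADDEQ
7: ✓ SUBNE  r0←0x0a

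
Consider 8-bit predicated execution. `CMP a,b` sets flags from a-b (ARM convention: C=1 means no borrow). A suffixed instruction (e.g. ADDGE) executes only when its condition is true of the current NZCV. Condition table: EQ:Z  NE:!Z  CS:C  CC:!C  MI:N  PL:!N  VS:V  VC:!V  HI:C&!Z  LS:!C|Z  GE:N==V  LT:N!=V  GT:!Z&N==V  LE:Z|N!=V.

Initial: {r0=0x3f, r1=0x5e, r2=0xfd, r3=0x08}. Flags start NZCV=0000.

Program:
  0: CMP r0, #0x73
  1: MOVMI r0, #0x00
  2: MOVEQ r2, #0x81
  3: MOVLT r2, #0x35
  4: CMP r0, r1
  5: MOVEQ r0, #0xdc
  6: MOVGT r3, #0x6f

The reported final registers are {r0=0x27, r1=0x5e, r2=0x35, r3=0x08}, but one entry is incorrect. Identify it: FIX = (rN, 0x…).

0: ✓ CMP  NZCV=1000
1: ✓ MOVMI  r0←0x00
2: · MOVEQ
3: ✓ MOVLT  r2←0x35
4: ✓ CMP  NZCV=1000
5: · MOVEQ
6: · MOVGT

FIX = (r0, 0x00)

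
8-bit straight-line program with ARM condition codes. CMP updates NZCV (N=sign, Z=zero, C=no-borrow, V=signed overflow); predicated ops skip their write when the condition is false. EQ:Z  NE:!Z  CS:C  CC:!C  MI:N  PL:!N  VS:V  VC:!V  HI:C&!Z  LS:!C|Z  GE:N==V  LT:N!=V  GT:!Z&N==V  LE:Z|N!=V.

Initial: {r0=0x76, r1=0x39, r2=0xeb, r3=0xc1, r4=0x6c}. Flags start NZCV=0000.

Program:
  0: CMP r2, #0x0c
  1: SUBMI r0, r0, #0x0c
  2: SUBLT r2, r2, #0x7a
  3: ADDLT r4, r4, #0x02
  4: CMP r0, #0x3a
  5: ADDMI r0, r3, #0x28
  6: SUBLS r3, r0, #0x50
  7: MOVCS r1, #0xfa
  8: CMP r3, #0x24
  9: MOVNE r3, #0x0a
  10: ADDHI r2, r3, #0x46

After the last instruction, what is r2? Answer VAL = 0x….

VAL = 0x50

[0] flags=1010 → (cmp)
[1] flags=1010 MI?T → r0=0x6a
[2] flags=1010 LT?T → r2=0x71
[3] flags=1010 LT?T → r4=0x6e
[4] flags=0010 → (cmp)
[5] flags=0010 MI?F → skip
[6] flags=0010 LS?F → skip
[7] flags=0010 CS?T → r1=0xfa
[8] flags=1010 → (cmp)
[9] flags=1010 NE?T → r3=0x0a
[10] flags=1010 HI?T → r2=0x50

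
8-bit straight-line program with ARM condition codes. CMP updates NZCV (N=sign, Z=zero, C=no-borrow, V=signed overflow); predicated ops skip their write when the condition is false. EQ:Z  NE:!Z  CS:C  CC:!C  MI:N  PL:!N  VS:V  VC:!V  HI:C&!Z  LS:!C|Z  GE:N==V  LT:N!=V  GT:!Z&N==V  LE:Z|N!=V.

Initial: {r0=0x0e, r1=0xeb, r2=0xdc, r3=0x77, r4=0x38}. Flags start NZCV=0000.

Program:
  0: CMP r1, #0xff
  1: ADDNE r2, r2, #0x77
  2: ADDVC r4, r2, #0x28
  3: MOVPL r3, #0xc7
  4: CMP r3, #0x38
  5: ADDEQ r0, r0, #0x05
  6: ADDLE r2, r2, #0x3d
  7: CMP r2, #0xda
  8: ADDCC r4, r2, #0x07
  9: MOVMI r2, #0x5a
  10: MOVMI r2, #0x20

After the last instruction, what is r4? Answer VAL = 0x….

VAL = 0x5a

[0] flags=1000 → (cmp)
[1] flags=1000 NE?T → r2=0x53
[2] flags=1000 VC?T → r4=0x7b
[3] flags=1000 PL?F → skip
[4] flags=0010 → (cmp)
[5] flags=0010 EQ?F → skip
[6] flags=0010 LE?F → skip
[7] flags=0000 → (cmp)
[8] flags=0000 CC?T → r4=0x5a
[9] flags=0000 MI?F → skip
[10] flags=0000 MI?F → skip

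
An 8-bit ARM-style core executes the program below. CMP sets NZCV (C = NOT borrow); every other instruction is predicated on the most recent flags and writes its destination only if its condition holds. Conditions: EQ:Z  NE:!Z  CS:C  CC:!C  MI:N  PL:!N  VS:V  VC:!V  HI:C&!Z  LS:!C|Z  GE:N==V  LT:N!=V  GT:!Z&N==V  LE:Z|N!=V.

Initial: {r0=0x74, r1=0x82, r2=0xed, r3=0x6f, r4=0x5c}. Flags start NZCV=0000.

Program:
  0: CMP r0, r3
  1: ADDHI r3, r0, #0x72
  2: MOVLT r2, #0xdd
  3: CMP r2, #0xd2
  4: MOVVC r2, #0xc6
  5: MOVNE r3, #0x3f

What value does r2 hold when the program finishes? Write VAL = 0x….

VAL = 0xc6

[0] flags=0010 → (cmp)
[1] flags=0010 HI?T → r3=0xe6
[2] flags=0010 LT?F → skip
[3] flags=0010 → (cmp)
[4] flags=0010 VC?T → r2=0xc6
[5] flags=0010 NE?T → r3=0x3f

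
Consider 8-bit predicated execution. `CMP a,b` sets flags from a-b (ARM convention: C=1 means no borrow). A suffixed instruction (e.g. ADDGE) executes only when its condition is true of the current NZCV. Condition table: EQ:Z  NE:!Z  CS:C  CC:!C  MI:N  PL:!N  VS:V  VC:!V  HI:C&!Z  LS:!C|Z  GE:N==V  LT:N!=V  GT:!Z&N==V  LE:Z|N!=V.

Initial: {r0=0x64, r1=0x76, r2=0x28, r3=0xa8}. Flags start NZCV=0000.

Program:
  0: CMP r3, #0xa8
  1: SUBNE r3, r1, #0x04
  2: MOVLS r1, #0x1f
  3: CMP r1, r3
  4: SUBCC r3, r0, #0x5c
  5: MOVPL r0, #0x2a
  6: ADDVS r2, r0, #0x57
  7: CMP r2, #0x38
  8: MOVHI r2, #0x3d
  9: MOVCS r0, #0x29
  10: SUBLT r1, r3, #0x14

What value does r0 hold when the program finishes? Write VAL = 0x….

[0] flags=0110 → (cmp)
[1] flags=0110 NE?F → skip
[2] flags=0110 LS?T → r1=0x1f
[3] flags=0000 → (cmp)
[4] flags=0000 CC?T → r3=0x08
[5] flags=0000 PL?T → r0=0x2a
[6] flags=0000 VS?F → skip
[7] flags=1000 → (cmp)
[8] flags=1000 HI?F → skip
[9] flags=1000 CS?F → skip
[10] flags=1000 LT?T → r1=0xf4

VAL = 0x2a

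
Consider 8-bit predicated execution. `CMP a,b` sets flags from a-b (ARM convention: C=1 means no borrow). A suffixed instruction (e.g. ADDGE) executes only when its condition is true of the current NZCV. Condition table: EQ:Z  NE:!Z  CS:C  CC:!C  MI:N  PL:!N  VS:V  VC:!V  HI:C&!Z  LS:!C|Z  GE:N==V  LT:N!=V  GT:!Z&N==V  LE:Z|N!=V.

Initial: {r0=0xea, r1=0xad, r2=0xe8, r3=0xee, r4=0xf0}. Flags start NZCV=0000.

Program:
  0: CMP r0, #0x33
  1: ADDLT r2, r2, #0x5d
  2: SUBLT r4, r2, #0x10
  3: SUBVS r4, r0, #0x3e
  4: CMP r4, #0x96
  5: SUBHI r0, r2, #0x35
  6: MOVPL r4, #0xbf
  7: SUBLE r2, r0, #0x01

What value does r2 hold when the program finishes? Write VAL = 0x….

0: ✓ CMP  NZCV=1010
1: ✓ ADDLT  r2←0x45
2: ✓ SUBLT  r4←0x35
3: · SUBVS
4: ✓ CMP  NZCV=1001
5: · SUBHI
6: · MOVPL
7: · SUBLE

VAL = 0x45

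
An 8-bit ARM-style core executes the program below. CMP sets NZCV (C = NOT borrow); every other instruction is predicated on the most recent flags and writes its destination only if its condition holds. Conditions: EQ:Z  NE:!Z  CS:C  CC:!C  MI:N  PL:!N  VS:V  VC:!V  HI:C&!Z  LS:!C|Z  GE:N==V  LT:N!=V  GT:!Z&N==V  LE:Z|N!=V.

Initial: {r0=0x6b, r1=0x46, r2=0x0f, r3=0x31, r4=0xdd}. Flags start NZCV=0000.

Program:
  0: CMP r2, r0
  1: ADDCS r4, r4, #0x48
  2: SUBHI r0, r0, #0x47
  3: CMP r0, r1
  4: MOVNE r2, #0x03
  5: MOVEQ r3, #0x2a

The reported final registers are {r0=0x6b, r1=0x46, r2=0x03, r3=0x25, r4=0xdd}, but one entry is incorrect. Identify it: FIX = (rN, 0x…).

FIX = (r3, 0x31)

[0] flags=1000 → (cmp)
[1] flags=1000 CS?F → skip
[2] flags=1000 HI?F → skip
[3] flags=0010 → (cmp)
[4] flags=0010 NE?T → r2=0x03
[5] flags=0010 EQ?F → skip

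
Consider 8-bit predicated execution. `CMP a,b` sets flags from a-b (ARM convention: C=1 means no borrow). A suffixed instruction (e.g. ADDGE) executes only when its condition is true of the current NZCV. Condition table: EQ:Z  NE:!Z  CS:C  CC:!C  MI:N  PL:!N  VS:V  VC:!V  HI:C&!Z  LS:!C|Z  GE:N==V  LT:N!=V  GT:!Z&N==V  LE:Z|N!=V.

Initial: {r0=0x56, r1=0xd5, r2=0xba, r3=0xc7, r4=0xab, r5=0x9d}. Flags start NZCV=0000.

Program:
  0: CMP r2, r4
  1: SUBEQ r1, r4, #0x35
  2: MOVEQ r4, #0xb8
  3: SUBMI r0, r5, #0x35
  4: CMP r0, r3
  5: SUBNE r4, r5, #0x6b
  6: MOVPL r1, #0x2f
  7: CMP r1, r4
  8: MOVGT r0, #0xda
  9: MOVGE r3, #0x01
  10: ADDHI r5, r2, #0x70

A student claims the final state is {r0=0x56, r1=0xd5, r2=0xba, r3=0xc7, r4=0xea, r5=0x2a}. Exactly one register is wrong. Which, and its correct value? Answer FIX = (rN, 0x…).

0: ✓ CMP  NZCV=0010
1: · SUBEQ
2: · MOVEQ
3: · SUBMI
4: ✓ CMP  NZCV=1001
5: ✓ SUBNE  r4←0x32
6: · MOVPL
7: ✓ CMP  NZCV=1010
8: · MOVGT
9: · MOVGE
10: ✓ ADDHI  r5←0x2a

FIX = (r4, 0x32)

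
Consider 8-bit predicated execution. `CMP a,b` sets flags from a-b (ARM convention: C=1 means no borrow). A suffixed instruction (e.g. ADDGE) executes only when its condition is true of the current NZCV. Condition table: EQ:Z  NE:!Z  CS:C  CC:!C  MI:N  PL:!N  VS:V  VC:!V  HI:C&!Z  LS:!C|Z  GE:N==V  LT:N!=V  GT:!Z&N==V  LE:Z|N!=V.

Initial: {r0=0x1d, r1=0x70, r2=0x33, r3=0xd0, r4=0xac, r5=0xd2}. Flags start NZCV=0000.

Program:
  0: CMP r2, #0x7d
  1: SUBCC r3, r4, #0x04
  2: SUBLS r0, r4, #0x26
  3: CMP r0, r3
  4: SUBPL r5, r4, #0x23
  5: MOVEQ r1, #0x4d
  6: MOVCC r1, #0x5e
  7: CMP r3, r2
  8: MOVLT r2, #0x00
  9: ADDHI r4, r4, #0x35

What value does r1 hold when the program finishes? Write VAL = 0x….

VAL = 0x5e

[0] flags=1000 → (cmp)
[1] flags=1000 CC?T → r3=0xa8
[2] flags=1000 LS?T → r0=0x86
[3] flags=1000 → (cmp)
[4] flags=1000 PL?F → skip
[5] flags=1000 EQ?F → skip
[6] flags=1000 CC?T → r1=0x5e
[7] flags=0011 → (cmp)
[8] flags=0011 LT?T → r2=0x00
[9] flags=0011 HI?T → r4=0xe1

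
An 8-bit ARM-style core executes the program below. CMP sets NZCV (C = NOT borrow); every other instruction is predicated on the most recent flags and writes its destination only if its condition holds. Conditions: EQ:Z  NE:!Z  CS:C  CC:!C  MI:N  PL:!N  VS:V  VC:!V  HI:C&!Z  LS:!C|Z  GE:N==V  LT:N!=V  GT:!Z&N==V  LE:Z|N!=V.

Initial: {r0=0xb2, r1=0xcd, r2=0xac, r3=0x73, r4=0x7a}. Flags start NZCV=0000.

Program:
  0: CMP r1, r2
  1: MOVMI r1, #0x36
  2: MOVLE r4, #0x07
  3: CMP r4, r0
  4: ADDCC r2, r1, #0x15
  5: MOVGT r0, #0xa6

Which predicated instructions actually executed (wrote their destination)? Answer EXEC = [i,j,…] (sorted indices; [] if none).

EXEC = [4,5]

[0] flags=0010 → (cmp)
[1] flags=0010 MI?F → skip
[2] flags=0010 LE?F → skip
[3] flags=1001 → (cmp)
[4] flags=1001 CC?T → r2=0xe2
[5] flags=1001 GT?T → r0=0xa6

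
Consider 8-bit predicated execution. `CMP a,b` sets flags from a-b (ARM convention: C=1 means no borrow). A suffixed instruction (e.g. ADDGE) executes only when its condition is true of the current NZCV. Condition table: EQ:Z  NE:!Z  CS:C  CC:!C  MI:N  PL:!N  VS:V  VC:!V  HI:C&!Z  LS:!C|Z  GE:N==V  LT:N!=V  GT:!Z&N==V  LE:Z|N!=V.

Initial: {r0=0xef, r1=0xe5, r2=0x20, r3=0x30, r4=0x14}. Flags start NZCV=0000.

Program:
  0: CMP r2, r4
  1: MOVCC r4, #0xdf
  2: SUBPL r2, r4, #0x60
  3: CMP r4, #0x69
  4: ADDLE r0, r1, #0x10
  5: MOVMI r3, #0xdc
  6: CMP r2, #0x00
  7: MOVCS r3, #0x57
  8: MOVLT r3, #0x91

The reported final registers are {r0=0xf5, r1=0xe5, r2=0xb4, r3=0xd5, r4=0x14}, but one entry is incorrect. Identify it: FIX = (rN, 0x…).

FIX = (r3, 0x91)

[0] flags=0010 → (cmp)
[1] flags=0010 CC?F → skip
[2] flags=0010 PL?T → r2=0xb4
[3] flags=1000 → (cmp)
[4] flags=1000 LE?T → r0=0xf5
[5] flags=1000 MI?T → r3=0xdc
[6] flags=1010 → (cmp)
[7] flags=1010 CS?T → r3=0x57
[8] flags=1010 LT?T → r3=0x91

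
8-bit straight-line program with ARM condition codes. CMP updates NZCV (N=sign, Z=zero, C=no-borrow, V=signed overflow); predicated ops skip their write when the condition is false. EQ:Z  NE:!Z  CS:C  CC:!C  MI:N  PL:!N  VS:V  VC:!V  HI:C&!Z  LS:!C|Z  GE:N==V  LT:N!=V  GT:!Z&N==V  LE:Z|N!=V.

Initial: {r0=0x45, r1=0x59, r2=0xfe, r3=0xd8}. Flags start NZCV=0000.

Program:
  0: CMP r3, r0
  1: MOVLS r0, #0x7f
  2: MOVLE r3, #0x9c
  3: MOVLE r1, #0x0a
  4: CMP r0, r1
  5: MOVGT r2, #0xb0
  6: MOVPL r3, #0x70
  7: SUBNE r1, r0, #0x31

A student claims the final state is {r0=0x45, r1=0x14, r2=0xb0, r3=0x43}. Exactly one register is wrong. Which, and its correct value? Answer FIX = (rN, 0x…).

[0] flags=1010 → (cmp)
[1] flags=1010 LS?F → skip
[2] flags=1010 LE?T → r3=0x9c
[3] flags=1010 LE?T → r1=0x0a
[4] flags=0010 → (cmp)
[5] flags=0010 GT?T → r2=0xb0
[6] flags=0010 PL?T → r3=0x70
[7] flags=0010 NE?T → r1=0x14

FIX = (r3, 0x70)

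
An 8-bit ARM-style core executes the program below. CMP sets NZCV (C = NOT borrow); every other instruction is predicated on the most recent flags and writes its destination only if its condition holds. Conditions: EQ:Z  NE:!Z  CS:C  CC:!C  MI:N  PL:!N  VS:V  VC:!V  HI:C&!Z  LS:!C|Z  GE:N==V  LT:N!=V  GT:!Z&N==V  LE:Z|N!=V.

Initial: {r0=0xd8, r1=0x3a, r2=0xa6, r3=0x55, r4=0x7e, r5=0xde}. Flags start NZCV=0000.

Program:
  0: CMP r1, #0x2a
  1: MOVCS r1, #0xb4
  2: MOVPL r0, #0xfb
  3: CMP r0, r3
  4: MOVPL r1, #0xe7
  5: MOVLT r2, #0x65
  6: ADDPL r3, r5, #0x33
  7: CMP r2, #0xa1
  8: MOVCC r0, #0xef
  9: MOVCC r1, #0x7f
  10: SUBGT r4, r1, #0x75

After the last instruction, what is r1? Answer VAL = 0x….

[0] flags=0010 → (cmp)
[1] flags=0010 CS?T → r1=0xb4
[2] flags=0010 PL?T → r0=0xfb
[3] flags=1010 → (cmp)
[4] flags=1010 PL?F → skip
[5] flags=1010 LT?T → r2=0x65
[6] flags=1010 PL?F → skip
[7] flags=1001 → (cmp)
[8] flags=1001 CC?T → r0=0xef
[9] flags=1001 CC?T → r1=0x7f
[10] flags=1001 GT?T → r4=0x0a

VAL = 0x7f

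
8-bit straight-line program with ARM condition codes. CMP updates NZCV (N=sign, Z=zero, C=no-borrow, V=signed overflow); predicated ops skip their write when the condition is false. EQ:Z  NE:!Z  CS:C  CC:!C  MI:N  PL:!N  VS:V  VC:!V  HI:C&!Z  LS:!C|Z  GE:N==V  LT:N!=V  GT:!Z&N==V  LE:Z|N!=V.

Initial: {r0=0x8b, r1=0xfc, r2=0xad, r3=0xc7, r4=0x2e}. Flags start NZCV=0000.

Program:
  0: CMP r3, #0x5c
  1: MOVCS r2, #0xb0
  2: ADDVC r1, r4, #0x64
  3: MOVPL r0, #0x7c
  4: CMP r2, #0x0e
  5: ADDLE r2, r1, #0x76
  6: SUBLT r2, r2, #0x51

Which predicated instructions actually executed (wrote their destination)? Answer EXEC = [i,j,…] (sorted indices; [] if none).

[0] flags=0011 → (cmp)
[1] flags=0011 CS?T → r2=0xb0
[2] flags=0011 VC?F → skip
[3] flags=0011 PL?T → r0=0x7c
[4] flags=1010 → (cmp)
[5] flags=1010 LE?T → r2=0x72
[6] flags=1010 LT?T → r2=0x21

EXEC = [1,3,5,6]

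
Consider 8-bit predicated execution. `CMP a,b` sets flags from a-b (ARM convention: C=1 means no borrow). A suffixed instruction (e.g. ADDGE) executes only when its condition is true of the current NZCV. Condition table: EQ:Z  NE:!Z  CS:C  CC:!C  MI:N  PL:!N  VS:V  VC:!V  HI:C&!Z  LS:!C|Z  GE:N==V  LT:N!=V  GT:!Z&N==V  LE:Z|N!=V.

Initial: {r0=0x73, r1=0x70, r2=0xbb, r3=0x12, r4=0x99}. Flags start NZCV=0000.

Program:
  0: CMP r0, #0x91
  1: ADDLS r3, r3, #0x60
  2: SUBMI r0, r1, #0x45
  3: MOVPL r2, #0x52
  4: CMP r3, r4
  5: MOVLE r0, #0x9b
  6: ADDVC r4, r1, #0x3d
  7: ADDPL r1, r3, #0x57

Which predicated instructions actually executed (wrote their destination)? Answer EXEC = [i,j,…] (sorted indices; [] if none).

[0] flags=1001 → (cmp)
[1] flags=1001 LS?T → r3=0x72
[2] flags=1001 MI?T → r0=0x2b
[3] flags=1001 PL?F → skip
[4] flags=1001 → (cmp)
[5] flags=1001 LE?F → skip
[6] flags=1001 VC?F → skip
[7] flags=1001 PL?F → skip

EXEC = [1,2]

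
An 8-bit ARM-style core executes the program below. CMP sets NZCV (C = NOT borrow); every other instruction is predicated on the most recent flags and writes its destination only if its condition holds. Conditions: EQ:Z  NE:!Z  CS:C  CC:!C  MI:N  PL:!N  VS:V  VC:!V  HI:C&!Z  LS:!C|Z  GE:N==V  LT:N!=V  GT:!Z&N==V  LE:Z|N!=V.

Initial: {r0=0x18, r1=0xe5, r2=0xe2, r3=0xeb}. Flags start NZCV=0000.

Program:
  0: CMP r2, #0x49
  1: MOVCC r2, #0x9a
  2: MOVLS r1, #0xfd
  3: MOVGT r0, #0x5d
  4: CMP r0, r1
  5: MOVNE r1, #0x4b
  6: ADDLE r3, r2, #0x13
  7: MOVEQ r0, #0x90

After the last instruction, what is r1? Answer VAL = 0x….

VAL = 0x4b

[0] flags=1010 → (cmp)
[1] flags=1010 CC?F → skip
[2] flags=1010 LS?F → skip
[3] flags=1010 GT?F → skip
[4] flags=0000 → (cmp)
[5] flags=0000 NE?T → r1=0x4b
[6] flags=0000 LE?F → skip
[7] flags=0000 EQ?F → skip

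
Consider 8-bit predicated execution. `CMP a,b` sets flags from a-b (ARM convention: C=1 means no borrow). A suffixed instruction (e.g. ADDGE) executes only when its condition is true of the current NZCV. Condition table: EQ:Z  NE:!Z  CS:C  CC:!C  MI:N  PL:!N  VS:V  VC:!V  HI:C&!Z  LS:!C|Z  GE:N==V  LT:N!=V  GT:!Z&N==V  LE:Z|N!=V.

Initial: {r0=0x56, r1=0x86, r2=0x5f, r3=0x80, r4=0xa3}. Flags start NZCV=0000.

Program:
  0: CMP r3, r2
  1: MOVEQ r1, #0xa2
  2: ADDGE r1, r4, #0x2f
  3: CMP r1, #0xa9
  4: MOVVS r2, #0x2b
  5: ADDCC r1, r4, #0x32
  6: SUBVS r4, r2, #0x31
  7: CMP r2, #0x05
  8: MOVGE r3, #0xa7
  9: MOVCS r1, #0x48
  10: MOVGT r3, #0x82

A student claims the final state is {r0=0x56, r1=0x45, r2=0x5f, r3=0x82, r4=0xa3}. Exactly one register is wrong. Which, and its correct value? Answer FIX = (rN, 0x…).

FIX = (r1, 0x48)

[0] flags=0011 → (cmp)
[1] flags=0011 EQ?F → skip
[2] flags=0011 GE?F → skip
[3] flags=1000 → (cmp)
[4] flags=1000 VS?F → skip
[5] flags=1000 CC?T → r1=0xd5
[6] flags=1000 VS?F → skip
[7] flags=0010 → (cmp)
[8] flags=0010 GE?T → r3=0xa7
[9] flags=0010 CS?T → r1=0x48
[10] flags=0010 GT?T → r3=0x82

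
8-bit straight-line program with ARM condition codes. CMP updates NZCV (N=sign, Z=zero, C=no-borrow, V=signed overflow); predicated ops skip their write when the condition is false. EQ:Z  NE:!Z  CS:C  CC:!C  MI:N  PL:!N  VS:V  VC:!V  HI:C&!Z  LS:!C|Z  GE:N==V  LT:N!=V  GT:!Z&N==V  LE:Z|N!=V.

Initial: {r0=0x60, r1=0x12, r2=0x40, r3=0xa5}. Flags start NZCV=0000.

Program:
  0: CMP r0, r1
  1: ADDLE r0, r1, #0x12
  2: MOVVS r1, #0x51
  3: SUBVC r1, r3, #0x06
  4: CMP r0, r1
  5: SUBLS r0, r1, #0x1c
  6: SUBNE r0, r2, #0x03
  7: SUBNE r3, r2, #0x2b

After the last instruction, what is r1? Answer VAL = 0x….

0: ✓ CMP  NZCV=0010
1: · ADDLE
2: · MOVVS
3: ✓ SUBVC  r1←0x9f
4: ✓ CMP  NZCV=1001
5: ✓ SUBLS  r0←0x83
6: ✓ SUBNE  r0←0x3d
7: ✓ SUBNE  r3←0x15

VAL = 0x9f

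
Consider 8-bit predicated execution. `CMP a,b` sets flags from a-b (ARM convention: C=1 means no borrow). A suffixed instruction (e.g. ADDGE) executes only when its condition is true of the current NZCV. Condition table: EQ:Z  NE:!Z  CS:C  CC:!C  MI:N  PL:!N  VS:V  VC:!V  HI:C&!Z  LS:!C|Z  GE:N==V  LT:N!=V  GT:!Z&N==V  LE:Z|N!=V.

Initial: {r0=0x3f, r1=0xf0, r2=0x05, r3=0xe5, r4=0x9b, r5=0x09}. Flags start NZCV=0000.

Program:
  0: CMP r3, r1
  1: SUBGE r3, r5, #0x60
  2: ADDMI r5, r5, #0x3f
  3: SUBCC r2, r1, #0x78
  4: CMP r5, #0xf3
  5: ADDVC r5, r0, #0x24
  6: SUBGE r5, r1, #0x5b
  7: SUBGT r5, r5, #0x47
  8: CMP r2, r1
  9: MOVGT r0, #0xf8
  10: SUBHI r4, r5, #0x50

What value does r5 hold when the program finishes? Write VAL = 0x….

0: ✓ CMP  NZCV=1000
1: · SUBGE
2: ✓ ADDMI  r5←0x48
3: ✓ SUBCC  r2←0x78
4: ✓ CMP  NZCV=0000
5: ✓ ADDVC  r5←0x63
6: ✓ SUBGE  r5←0x95
7: ✓ SUBGT  r5←0x4e
8: ✓ CMP  NZCV=1001
9: ✓ MOVGT  r0←0xf8
10: · SUBHI

VAL = 0x4e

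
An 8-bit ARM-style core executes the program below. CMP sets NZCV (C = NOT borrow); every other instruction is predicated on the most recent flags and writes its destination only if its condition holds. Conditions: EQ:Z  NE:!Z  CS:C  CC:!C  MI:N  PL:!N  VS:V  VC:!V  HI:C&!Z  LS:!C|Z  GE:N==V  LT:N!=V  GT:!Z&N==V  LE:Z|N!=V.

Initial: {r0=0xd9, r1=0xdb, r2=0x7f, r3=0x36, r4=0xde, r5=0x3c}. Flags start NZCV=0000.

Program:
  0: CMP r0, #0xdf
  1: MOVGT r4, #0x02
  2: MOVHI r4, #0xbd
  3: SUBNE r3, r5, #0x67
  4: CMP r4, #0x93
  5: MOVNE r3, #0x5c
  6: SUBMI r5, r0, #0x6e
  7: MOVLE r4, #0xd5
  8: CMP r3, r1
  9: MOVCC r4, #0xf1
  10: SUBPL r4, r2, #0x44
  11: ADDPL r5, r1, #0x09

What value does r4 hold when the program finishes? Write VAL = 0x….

VAL = 0xf1

0: ✓ CMP  NZCV=1000
1: · MOVGT
2: · MOVHI
3: ✓ SUBNE  r3←0xd5
4: ✓ CMP  NZCV=0010
5: ✓ MOVNE  r3←0x5c
6: · SUBMI
7: · MOVLE
8: ✓ CMP  NZCV=1001
9: ✓ MOVCC  r4←0xf1
10: · SUBPL
11: · ADDPL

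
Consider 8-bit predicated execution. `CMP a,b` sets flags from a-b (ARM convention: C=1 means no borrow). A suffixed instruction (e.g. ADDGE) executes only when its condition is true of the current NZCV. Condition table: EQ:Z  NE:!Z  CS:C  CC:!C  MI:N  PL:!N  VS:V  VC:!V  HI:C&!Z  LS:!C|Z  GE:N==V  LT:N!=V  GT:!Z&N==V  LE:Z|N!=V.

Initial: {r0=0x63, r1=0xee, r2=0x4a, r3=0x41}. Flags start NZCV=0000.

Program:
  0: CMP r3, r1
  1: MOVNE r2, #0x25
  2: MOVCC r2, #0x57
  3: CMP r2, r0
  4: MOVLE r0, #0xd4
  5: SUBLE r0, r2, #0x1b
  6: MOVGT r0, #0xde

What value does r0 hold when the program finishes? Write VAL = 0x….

VAL = 0x3c

0: ✓ CMP  NZCV=0000
1: ✓ MOVNE  r2←0x25
2: ✓ MOVCC  r2←0x57
3: ✓ CMP  NZCV=1000
4: ✓ MOVLE  r0←0xd4
5: ✓ SUBLE  r0←0x3c
6: · MOVGT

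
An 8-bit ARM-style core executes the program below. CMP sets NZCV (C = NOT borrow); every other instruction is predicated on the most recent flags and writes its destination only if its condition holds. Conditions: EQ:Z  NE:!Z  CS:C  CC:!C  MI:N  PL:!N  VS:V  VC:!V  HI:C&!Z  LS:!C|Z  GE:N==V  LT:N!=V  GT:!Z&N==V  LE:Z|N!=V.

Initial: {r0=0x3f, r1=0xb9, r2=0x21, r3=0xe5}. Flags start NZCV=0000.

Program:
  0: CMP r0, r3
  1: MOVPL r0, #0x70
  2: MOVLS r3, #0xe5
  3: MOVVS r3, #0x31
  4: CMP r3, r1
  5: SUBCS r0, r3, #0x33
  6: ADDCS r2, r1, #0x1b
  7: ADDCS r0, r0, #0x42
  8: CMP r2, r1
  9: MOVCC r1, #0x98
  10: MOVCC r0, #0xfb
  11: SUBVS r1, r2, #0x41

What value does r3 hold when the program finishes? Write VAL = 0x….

[0] flags=0000 → (cmp)
[1] flags=0000 PL?T → r0=0x70
[2] flags=0000 LS?T → r3=0xe5
[3] flags=0000 VS?F → skip
[4] flags=0010 → (cmp)
[5] flags=0010 CS?T → r0=0xb2
[6] flags=0010 CS?T → r2=0xd4
[7] flags=0010 CS?T → r0=0xf4
[8] flags=0010 → (cmp)
[9] flags=0010 CC?F → skip
[10] flags=0010 CC?F → skip
[11] flags=0010 VS?F → skip

VAL = 0xe5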